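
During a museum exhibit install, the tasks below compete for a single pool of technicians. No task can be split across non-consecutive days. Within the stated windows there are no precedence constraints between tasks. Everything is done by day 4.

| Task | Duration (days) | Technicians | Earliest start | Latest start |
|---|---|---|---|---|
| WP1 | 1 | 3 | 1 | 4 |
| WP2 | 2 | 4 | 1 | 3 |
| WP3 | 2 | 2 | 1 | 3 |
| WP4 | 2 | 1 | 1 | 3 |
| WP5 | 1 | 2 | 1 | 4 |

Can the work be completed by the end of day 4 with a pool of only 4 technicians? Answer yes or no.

Total technician-days = 19; over 4 days the average is 19/4 > 4, so some day must exceed 4.

no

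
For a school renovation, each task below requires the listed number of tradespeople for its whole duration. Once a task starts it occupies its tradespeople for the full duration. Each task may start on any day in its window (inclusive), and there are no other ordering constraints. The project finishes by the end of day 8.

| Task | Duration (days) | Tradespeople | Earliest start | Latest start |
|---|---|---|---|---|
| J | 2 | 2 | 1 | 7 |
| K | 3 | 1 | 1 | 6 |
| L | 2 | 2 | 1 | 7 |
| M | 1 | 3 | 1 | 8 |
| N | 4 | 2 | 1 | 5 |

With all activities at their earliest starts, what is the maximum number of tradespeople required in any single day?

Early-start schedule: J@1, K@1, L@1, M@1, N@1.
Load per day: day 1: 10, day 2: 7, day 3: 3, day 4: 2, day 5: 0, day 6: 0, day 7: 0, day 8: 0.
Peak is 10.

10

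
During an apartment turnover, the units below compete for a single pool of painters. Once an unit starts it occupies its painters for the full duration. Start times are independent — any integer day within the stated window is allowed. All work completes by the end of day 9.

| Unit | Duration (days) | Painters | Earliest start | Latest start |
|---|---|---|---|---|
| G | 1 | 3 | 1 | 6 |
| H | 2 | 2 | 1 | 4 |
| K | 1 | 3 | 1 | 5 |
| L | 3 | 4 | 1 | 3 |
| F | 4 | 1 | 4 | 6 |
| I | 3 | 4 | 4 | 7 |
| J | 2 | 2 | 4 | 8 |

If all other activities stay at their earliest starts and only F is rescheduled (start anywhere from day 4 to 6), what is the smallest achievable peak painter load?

F@4: d1:12  d2:6  d3:4  d4:7  d5:7  d6:5  d7:1  d8:0  d9:0 → peak 12
F@5: d1:12  d2:6  d3:4  d4:6  d5:7  d6:5  d7:1  d8:1  d9:0 → peak 12
F@6: d1:12  d2:6  d3:4  d4:6  d5:6  d6:5  d7:1  d8:1  d9:1 → peak 12
Best is F@4, peak 12.

12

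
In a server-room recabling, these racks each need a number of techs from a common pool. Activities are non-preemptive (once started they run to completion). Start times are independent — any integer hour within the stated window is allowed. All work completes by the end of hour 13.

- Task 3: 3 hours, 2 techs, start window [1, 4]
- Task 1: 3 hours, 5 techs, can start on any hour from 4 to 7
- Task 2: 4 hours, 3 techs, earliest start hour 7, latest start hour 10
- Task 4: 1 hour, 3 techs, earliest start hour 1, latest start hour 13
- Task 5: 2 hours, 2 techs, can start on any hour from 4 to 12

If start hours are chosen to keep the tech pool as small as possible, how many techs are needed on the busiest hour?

5

Early-start (Task 3@1, Task 1@4, Task 2@7, Task 4@1, Task 5@4) gives peak 7: h1:5  h2:2  h3:2  h4:7  h5:7  h6:5  h7:3  h8:3  h9:3  h10:3  h11:0  h12:0  h13:0.
Shift Task 5→7.
Schedule Task 3@1, Task 1@4, Task 2@7, Task 4@1, Task 5@7: h1:5  h2:2  h3:2  h4:5  h5:5  h6:5  h7:5  h8:5  h9:3  h10:3  h11:0  h12:0  h13:0 — peak 5.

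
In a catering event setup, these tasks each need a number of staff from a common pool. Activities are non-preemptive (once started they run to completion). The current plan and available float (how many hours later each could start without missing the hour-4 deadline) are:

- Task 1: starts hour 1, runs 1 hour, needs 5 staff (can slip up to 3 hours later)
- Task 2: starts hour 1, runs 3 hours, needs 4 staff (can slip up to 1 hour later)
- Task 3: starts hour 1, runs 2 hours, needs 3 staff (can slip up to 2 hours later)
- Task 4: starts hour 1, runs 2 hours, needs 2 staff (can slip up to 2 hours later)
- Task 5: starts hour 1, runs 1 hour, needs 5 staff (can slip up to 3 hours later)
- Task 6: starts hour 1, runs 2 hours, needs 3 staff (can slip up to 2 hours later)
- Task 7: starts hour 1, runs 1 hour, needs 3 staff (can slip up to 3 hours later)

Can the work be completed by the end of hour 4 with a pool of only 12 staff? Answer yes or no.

Schedule Task 1@1, Task 2@1, Task 3@2, Task 4@1, Task 5@4, Task 6@3, Task 7@4: h1:11  h2:9  h3:10  h4:11 — peak 11 ≤ 12.

yes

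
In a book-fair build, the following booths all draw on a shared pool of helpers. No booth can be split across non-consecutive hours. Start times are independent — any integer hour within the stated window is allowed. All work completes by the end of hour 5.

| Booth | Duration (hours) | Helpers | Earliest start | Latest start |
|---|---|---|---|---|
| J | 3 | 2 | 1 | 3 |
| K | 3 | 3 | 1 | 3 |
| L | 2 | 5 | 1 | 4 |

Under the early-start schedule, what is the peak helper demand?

Early-start schedule: J@1, K@1, L@1.
Load per hour: hour 1: 10, hour 2: 10, hour 3: 5, hour 4: 0, hour 5: 0.
Peak is 10.

10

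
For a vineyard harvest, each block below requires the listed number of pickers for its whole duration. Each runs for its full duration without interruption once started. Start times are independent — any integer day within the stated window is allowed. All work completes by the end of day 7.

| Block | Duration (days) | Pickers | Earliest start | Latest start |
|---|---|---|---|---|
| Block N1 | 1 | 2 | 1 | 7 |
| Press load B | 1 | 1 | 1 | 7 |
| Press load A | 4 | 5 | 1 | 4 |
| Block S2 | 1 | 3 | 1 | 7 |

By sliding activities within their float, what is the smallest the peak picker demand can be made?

Early-start (Block N1@1, Press load B@1, Press load A@1, Block S2@1) gives peak 11: d1:11  d2:5  d3:5  d4:5  d5:0  d6:0  d7:0.
Shift Press load A→2, Block S2→6.
Schedule Block N1@1, Press load B@1, Press load A@2, Block S2@6: d1:3  d2:5  d3:5  d4:5  d5:5  d6:3  d7:0 — peak 5.

5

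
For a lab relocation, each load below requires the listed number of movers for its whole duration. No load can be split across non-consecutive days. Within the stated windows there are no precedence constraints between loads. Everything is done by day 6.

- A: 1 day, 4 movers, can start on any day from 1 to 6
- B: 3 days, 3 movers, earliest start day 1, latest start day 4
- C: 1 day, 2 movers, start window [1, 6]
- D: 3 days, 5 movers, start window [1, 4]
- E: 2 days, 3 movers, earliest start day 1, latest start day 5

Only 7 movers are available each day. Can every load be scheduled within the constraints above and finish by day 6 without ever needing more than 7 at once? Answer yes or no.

Schedule A@1, B@1, C@4, D@4, E@2: d1:7  d2:6  d3:6  d4:7  d5:5  d6:5 — peak 7 ≤ 7.

yes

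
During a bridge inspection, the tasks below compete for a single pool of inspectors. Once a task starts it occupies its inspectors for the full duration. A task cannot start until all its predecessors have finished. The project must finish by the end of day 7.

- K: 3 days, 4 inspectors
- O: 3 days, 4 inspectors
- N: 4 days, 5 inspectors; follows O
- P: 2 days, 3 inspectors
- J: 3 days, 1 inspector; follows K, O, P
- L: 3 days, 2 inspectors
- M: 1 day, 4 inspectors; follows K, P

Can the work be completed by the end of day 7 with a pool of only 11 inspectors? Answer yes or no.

yes

Schedule K@1, O@1, N@4, P@1, J@4, L@3, M@6: d1:11  d2:11  d3:10  d4:8  d5:8  d6:10  d7:5 — peak 11 ≤ 11.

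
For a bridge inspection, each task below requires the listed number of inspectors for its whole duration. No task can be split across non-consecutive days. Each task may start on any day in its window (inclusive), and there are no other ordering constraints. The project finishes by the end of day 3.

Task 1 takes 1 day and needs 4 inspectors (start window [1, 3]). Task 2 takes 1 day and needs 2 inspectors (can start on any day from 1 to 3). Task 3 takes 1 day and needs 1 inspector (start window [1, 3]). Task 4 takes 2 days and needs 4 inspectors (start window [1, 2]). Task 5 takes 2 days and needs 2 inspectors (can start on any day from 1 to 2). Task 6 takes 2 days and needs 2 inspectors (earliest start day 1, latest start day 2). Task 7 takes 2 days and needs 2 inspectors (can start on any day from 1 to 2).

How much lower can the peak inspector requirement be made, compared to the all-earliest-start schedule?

Early-start peak: d1:17  d2:10  d3:0 ⇒ 17.
Leveled (Task 1@1, Task 2@1, Task 3@1, Task 4@2, Task 5@1, Task 6@2, Task 7@2): d1:9  d2:10  d3:8 ⇒ 10.
Reduction 17 − 10 = 7.

7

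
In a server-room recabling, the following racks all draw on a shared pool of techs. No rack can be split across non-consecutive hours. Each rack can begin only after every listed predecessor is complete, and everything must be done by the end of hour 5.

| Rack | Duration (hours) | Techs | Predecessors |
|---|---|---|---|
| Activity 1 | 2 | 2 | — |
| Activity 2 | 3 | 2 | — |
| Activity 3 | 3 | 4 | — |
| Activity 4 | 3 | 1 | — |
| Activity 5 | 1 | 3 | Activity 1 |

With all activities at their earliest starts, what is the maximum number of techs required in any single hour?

10

Early-start schedule: Activity 1@1, Activity 2@1, Activity 3@1, Activity 4@1, Activity 5@3.
Load per hour: hour 1: 9, hour 2: 9, hour 3: 10, hour 4: 0, hour 5: 0.
Peak is 10.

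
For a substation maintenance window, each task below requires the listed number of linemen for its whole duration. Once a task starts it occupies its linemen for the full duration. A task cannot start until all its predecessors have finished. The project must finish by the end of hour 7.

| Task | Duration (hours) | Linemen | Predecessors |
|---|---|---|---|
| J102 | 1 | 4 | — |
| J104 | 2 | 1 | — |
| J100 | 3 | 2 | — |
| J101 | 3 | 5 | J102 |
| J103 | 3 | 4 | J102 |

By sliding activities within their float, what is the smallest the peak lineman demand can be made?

Early-start (J102@1, J104@1, J100@1, J101@2, J103@2) gives peak 12: h1:7  h2:12  h3:11  h4:9  h5:0  h6:0  h7:0.
Shift J100→5, J103→5.
Schedule J102@1, J104@1, J100@5, J101@2, J103@5: h1:5  h2:6  h3:5  h4:5  h5:6  h6:6  h7:6 — peak 6.
Total lineman-hours = 39 over 7 hours ⇒ peak ≥ ⌈39/7⌉ = 6, so 6 is optimal.

6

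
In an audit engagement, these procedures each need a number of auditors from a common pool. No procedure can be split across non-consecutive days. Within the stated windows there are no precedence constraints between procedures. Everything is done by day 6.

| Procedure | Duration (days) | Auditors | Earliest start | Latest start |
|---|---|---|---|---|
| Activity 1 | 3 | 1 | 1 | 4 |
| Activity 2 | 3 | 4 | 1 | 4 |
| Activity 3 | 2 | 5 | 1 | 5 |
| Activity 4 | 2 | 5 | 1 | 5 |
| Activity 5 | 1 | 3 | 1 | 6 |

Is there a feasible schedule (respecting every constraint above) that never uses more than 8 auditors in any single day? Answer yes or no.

The minimum achievable peak is 9; 8 < 9, so no feasible schedule stays within the cap.

no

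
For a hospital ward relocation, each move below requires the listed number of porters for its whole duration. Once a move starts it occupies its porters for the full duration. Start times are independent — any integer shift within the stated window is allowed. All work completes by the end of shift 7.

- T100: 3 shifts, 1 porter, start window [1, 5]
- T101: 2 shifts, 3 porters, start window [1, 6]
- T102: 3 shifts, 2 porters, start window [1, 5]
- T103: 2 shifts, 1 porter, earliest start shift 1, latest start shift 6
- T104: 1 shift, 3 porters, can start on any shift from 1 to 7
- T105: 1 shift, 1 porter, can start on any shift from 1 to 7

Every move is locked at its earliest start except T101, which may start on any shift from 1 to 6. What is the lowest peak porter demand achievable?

T101@1: s1:11  s2:7  s3:3  s4:0  s5:0  s6:0  s7:0 → peak 11
T101@2: s1:8  s2:7  s3:6  s4:0  s5:0  s6:0  s7:0 → peak 8
T101@3: s1:8  s2:4  s3:6  s4:3  s5:0  s6:0  s7:0 → peak 8
T101@4: s1:8  s2:4  s3:3  s4:3  s5:3  s6:0  s7:0 → peak 8
T101@5: s1:8  s2:4  s3:3  s4:0  s5:3  s6:3  s7:0 → peak 8
T101@6: s1:8  s2:4  s3:3  s4:0  s5:0  s6:3  s7:3 → peak 8
Best is T101@2, peak 8.

8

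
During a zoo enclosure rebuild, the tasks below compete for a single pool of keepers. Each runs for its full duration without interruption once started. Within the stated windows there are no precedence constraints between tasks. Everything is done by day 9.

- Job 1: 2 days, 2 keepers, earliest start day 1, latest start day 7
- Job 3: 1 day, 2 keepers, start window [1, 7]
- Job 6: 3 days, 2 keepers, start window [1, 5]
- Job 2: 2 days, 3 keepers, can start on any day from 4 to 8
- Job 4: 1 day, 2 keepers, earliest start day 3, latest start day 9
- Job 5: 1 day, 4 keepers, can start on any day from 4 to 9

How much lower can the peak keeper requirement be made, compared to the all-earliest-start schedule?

Early-start peak: d1:6  d2:4  d3:4  d4:7  d5:3  d6:0  d7:0  d8:0  d9:0 ⇒ 7.
Leveled (Job 1@1, Job 3@1, Job 6@2, Job 2@5, Job 4@3, Job 5@7): d1:4  d2:4  d3:4  d4:2  d5:3  d6:3  d7:4  d8:0  d9:0 ⇒ 4.
Reduction 7 − 4 = 3.

3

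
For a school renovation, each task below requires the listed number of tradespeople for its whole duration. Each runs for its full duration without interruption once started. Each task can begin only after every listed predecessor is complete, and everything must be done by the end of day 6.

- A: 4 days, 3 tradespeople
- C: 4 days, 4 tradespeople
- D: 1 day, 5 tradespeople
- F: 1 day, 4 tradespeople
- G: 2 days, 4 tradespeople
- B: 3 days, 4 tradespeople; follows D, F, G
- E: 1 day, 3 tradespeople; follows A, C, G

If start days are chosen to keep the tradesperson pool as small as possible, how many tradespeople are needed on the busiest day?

11

Early-start (A@1, C@1, D@1, F@1, G@1, B@3, E@5) gives peak 20: d1:20  d2:11  d3:11  d4:11  d5:7  d6:0.
Shift A→2, C→2, G→2, B→4, E→6.
Schedule A@2, C@2, D@1, F@1, G@2, B@4, E@6: d1:9  d2:11  d3:11  d4:11  d5:11  d6:7 — peak 11.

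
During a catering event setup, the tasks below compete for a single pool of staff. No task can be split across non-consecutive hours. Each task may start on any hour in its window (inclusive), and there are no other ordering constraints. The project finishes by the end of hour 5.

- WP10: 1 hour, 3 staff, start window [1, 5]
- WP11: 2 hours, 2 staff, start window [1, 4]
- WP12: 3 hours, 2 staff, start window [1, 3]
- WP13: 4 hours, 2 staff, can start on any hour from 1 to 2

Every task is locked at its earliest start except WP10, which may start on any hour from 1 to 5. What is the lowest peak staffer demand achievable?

6

WP10@1: h1:9  h2:6  h3:4  h4:2  h5:0 → peak 9
WP10@2: h1:6  h2:9  h3:4  h4:2  h5:0 → peak 9
WP10@3: h1:6  h2:6  h3:7  h4:2  h5:0 → peak 7
WP10@4: h1:6  h2:6  h3:4  h4:5  h5:0 → peak 6
WP10@5: h1:6  h2:6  h3:4  h4:2  h5:3 → peak 6
Best is WP10@4, peak 6.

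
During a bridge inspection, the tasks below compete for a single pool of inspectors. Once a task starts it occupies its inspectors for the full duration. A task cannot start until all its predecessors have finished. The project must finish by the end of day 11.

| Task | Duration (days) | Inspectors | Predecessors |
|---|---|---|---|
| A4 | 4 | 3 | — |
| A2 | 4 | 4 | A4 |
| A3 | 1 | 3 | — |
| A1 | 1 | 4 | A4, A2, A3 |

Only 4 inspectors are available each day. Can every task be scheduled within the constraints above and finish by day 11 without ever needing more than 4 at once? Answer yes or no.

yes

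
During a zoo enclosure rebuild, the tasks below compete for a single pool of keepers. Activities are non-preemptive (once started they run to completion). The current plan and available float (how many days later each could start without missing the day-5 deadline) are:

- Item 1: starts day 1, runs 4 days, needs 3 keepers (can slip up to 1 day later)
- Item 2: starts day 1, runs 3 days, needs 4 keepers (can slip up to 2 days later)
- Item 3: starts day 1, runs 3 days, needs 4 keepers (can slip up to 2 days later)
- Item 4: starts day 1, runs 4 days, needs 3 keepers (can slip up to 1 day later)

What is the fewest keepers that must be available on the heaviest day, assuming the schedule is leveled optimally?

Schedule Item 1@1, Item 2@1, Item 3@1, Item 4@1: d1:14  d2:14  d3:14  d4:6  d5:0 — peak 14.

14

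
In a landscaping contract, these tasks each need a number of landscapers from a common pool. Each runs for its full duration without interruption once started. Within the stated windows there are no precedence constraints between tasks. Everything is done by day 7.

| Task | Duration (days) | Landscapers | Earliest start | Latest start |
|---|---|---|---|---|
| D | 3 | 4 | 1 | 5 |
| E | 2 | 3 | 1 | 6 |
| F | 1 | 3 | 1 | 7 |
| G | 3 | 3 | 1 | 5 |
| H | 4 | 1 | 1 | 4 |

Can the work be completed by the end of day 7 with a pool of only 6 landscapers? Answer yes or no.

yes

Schedule D@1, E@4, F@6, G@5, H@1: d1:5  d2:5  d3:5  d4:4  d5:6  d6:6  d7:3 — peak 6 ≤ 6.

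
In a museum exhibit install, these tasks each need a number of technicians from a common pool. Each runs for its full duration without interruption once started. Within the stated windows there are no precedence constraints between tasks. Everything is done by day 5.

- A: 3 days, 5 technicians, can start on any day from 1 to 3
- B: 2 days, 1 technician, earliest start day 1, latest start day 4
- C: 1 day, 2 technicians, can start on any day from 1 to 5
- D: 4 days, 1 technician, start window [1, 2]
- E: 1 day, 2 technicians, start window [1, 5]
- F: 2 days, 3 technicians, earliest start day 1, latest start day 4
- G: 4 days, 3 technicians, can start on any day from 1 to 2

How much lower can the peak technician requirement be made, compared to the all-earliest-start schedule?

8

Early-start peak: d1:17  d2:13  d3:9  d4:4  d5:0 ⇒ 17.
Leveled (A@1, B@4, C@1, D@1, E@5, F@4, G@2): d1:8  d2:9  d3:9  d4:8  d5:9 ⇒ 9.
Reduction 17 − 9 = 8.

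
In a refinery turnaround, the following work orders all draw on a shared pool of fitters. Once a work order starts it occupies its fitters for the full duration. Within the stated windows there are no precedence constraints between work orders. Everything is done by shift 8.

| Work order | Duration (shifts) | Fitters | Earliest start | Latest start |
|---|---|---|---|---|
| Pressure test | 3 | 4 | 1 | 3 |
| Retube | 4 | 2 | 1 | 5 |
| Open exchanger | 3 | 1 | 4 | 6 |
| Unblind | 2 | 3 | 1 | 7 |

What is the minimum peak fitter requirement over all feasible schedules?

5

Early-start (Pressure test@1, Retube@1, Open exchanger@4, Unblind@1) gives peak 9: s1:9  s2:9  s3:6  s4:3  s5:1  s6:1  s7:0  s8:0.
Shift Retube→4, Unblind→7.
Schedule Pressure test@1, Retube@4, Open exchanger@4, Unblind@7: s1:4  s2:4  s3:4  s4:3  s5:3  s6:3  s7:5  s8:3 — peak 5.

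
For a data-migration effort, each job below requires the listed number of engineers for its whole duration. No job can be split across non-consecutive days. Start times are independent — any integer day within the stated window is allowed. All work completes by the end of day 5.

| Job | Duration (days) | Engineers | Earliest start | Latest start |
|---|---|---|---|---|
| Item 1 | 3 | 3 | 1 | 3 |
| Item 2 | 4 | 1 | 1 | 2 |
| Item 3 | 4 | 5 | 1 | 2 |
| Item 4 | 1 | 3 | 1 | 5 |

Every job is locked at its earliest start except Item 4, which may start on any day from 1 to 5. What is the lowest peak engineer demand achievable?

Item 4@1: d1:12  d2:9  d3:9  d4:6  d5:0 → peak 12
Item 4@2: d1:9  d2:12  d3:9  d4:6  d5:0 → peak 12
Item 4@3: d1:9  d2:9  d3:12  d4:6  d5:0 → peak 12
Item 4@4: d1:9  d2:9  d3:9  d4:9  d5:0 → peak 9
Item 4@5: d1:9  d2:9  d3:9  d4:6  d5:3 → peak 9
Best is Item 4@4, peak 9.

9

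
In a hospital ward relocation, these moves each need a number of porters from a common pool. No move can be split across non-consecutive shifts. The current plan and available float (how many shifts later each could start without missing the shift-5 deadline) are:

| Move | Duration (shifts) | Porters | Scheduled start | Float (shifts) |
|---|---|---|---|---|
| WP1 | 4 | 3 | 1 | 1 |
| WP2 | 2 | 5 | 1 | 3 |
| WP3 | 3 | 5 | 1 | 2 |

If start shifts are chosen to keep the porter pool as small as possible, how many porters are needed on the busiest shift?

8

Early-start (WP1@1, WP2@1, WP3@1) gives peak 13: s1:13  s2:13  s3:8  s4:3  s5:0.
Shift WP3→3.
Schedule WP1@1, WP2@1, WP3@3: s1:8  s2:8  s3:8  s4:8  s5:5 — peak 8.
Total porter-shifts = 37 over 5 shifts ⇒ peak ≥ ⌈37/5⌉ = 8, so 8 is optimal.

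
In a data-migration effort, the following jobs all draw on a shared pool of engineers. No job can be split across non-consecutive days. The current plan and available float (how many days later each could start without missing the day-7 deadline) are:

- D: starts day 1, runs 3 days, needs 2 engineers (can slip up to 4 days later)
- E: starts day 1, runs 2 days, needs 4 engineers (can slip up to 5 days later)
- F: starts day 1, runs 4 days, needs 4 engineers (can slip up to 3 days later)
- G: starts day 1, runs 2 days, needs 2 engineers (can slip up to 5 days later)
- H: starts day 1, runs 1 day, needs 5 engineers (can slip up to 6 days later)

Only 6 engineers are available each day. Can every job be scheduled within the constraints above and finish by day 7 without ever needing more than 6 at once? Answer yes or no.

Schedule D@1, E@1, F@3, G@4, H@7: d1:6  d2:6  d3:6  d4:6  d5:6  d6:4  d7:5 — peak 6 ≤ 6.

yes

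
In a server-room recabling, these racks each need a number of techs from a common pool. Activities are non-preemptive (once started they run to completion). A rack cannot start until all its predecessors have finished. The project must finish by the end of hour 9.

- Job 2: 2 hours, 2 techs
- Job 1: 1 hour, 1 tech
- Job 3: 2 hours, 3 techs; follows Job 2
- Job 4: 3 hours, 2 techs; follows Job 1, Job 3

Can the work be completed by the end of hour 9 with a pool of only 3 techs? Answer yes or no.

Schedule Job 2@1, Job 1@1, Job 3@3, Job 4@5: h1:3  h2:2  h3:3  h4:3  h5:2  h6:2  h7:2  h8:0  h9:0 — peak 3 ≤ 3.

yes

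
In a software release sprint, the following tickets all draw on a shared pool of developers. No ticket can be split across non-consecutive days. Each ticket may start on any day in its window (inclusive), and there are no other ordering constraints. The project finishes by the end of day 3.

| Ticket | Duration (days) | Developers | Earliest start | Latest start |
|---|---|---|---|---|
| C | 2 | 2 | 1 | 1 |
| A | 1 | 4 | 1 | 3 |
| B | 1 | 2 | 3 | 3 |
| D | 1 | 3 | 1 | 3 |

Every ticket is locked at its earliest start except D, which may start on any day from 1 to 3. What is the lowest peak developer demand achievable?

D@1: d1:9  d2:2  d3:2 → peak 9
D@2: d1:6  d2:5  d3:2 → peak 6
D@3: d1:6  d2:2  d3:5 → peak 6
Best is D@2, peak 6.

6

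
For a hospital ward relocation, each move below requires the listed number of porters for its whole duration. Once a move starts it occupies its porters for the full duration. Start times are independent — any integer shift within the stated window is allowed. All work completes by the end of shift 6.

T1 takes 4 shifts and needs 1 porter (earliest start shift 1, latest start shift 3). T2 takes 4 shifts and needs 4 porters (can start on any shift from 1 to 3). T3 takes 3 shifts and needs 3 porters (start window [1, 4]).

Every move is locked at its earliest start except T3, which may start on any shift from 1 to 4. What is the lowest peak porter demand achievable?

8

T3@1: s1:8  s2:8  s3:8  s4:5  s5:0  s6:0 → peak 8
T3@2: s1:5  s2:8  s3:8  s4:8  s5:0  s6:0 → peak 8
T3@3: s1:5  s2:5  s3:8  s4:8  s5:3  s6:0 → peak 8
T3@4: s1:5  s2:5  s3:5  s4:8  s5:3  s6:3 → peak 8
Best is T3@1, peak 8.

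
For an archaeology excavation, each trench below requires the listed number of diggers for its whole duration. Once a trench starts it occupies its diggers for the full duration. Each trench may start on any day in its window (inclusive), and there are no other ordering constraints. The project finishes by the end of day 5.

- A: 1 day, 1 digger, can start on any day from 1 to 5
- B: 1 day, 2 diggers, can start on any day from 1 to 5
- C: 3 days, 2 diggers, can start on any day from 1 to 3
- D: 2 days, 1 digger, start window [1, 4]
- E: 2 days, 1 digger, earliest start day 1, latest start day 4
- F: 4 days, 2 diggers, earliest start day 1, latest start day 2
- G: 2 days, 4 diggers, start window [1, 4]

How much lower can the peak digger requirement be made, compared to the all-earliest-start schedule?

Early-start peak: d1:13  d2:10  d3:4  d4:2  d5:0 ⇒ 13.
Leveled (A@1, B@1, C@1, D@1, E@2, F@2, G@4): d1:6  d2:6  d3:5  d4:6  d5:6 ⇒ 6.
Reduction 13 − 6 = 7.

7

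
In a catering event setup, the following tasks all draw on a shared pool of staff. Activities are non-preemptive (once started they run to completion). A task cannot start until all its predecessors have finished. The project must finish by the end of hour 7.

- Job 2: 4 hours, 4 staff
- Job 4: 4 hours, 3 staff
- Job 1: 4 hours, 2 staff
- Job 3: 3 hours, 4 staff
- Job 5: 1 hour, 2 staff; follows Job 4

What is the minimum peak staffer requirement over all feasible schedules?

9

Early-start (Job 2@1, Job 4@1, Job 1@1, Job 3@1, Job 5@5) gives peak 13: h1:13  h2:13  h3:13  h4:9  h5:2  h6:0  h7:0.
Shift Job 3→5.
Schedule Job 2@1, Job 4@1, Job 1@1, Job 3@5, Job 5@5: h1:9  h2:9  h3:9  h4:9  h5:6  h6:4  h7:4 — peak 9.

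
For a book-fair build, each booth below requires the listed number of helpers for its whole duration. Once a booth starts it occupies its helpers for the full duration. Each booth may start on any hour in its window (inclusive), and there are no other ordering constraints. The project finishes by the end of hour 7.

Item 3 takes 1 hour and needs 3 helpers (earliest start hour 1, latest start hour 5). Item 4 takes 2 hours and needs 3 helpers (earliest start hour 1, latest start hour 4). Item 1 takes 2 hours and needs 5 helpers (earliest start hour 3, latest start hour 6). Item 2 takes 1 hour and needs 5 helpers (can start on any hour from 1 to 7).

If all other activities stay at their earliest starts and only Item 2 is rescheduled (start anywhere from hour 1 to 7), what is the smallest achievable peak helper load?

Item 2@1: h1:11  h2:3  h3:5  h4:5  h5:0  h6:0  h7:0 → peak 11
Item 2@2: h1:6  h2:8  h3:5  h4:5  h5:0  h6:0  h7:0 → peak 8
Item 2@3: h1:6  h2:3  h3:10  h4:5  h5:0  h6:0  h7:0 → peak 10
Item 2@4: h1:6  h2:3  h3:5  h4:10  h5:0  h6:0  h7:0 → peak 10
Item 2@5: h1:6  h2:3  h3:5  h4:5  h5:5  h6:0  h7:0 → peak 6
Item 2@6: h1:6  h2:3  h3:5  h4:5  h5:0  h6:5  h7:0 → peak 6
Item 2@7: h1:6  h2:3  h3:5  h4:5  h5:0  h6:0  h7:5 → peak 6
Best is Item 2@5, peak 6.

6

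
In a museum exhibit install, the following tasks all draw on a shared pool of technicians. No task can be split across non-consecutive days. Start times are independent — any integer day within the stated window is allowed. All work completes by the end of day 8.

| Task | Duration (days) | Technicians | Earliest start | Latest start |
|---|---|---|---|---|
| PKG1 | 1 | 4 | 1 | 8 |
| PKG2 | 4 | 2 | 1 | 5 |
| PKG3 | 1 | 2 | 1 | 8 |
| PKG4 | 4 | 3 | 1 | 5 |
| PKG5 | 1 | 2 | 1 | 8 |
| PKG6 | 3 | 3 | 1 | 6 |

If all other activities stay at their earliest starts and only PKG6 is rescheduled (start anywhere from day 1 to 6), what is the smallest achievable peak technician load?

PKG6@1: d1:16  d2:8  d3:8  d4:5  d5:0  d6:0  d7:0  d8:0 → peak 16
PKG6@2: d1:13  d2:8  d3:8  d4:8  d5:0  d6:0  d7:0  d8:0 → peak 13
PKG6@3: d1:13  d2:5  d3:8  d4:8  d5:3  d6:0  d7:0  d8:0 → peak 13
PKG6@4: d1:13  d2:5  d3:5  d4:8  d5:3  d6:3  d7:0  d8:0 → peak 13
PKG6@5: d1:13  d2:5  d3:5  d4:5  d5:3  d6:3  d7:3  d8:0 → peak 13
PKG6@6: d1:13  d2:5  d3:5  d4:5  d5:0  d6:3  d7:3  d8:3 → peak 13
Best is PKG6@2, peak 13.

13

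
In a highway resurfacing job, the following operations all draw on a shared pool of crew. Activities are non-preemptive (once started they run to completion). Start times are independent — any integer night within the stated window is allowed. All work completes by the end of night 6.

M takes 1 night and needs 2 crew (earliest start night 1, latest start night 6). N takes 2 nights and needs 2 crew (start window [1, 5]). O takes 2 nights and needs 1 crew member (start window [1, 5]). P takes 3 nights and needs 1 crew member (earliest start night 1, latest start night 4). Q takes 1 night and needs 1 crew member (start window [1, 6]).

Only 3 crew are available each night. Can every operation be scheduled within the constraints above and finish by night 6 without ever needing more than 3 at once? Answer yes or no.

yes

Schedule M@1, N@2, O@4, P@4, Q@6: n1:2  n2:2  n3:2  n4:2  n5:2  n6:2 — peak 2 ≤ 3.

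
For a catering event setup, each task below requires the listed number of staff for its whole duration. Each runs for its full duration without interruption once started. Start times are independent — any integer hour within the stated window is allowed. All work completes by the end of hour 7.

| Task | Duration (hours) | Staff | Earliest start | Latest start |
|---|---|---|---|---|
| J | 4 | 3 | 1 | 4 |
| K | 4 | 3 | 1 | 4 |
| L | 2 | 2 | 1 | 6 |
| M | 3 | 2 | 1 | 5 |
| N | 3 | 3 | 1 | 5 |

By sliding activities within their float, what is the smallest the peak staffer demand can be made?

Early-start (J@1, K@1, L@1, M@1, N@1) gives peak 13: h1:13  h2:13  h3:11  h4:6  h5:0  h6:0  h7:0.
Shift L→5, M→5, N→5.
Schedule J@1, K@1, L@5, M@5, N@5: h1:6  h2:6  h3:6  h4:6  h5:7  h6:7  h7:5 — peak 7.
Total staffer-hours = 43 over 7 hours ⇒ peak ≥ ⌈43/7⌉ = 7, so 7 is optimal.

7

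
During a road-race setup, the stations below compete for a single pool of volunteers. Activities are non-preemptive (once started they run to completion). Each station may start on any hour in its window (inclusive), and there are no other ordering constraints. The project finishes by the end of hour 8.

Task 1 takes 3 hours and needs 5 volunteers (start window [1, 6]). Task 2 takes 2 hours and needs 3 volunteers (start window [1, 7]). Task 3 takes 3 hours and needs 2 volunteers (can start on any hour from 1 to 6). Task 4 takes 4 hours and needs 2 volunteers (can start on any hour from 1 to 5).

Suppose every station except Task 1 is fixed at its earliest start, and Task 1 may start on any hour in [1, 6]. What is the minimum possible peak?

7

Task 1@1: h1:12  h2:12  h3:9  h4:2  h5:0  h6:0  h7:0  h8:0 → peak 12
Task 1@2: h1:7  h2:12  h3:9  h4:7  h5:0  h6:0  h7:0  h8:0 → peak 12
Task 1@3: h1:7  h2:7  h3:9  h4:7  h5:5  h6:0  h7:0  h8:0 → peak 9
Task 1@4: h1:7  h2:7  h3:4  h4:7  h5:5  h6:5  h7:0  h8:0 → peak 7
Task 1@5: h1:7  h2:7  h3:4  h4:2  h5:5  h6:5  h7:5  h8:0 → peak 7
Task 1@6: h1:7  h2:7  h3:4  h4:2  h5:0  h6:5  h7:5  h8:5 → peak 7
Best is Task 1@4, peak 7.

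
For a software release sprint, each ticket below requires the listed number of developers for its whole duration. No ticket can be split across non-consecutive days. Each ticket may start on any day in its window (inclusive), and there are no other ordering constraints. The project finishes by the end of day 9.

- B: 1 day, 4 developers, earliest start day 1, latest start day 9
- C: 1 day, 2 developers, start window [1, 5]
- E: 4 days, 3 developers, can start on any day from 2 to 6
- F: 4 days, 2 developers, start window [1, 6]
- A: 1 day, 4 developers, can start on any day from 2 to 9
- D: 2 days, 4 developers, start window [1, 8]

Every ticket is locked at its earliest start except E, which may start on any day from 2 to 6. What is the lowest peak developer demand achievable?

12

E@2: d1:12  d2:13  d3:5  d4:5  d5:3  d6:0  d7:0  d8:0  d9:0 → peak 13
E@3: d1:12  d2:10  d3:5  d4:5  d5:3  d6:3  d7:0  d8:0  d9:0 → peak 12
E@4: d1:12  d2:10  d3:2  d4:5  d5:3  d6:3  d7:3  d8:0  d9:0 → peak 12
E@5: d1:12  d2:10  d3:2  d4:2  d5:3  d6:3  d7:3  d8:3  d9:0 → peak 12
E@6: d1:12  d2:10  d3:2  d4:2  d5:0  d6:3  d7:3  d8:3  d9:3 → peak 12
Best is E@3, peak 12.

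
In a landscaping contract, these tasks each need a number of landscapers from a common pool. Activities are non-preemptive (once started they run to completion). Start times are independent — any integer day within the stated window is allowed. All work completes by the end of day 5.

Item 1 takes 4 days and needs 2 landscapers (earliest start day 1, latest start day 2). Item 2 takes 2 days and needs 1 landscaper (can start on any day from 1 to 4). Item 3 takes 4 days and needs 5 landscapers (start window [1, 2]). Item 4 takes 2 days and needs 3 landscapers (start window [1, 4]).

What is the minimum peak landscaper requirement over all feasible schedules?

Early-start (Item 1@1, Item 2@1, Item 3@1, Item 4@1) gives peak 11: d1:11  d2:11  d3:7  d4:7  d5:0.
Shift Item 4→3.
Schedule Item 1@1, Item 2@1, Item 3@1, Item 4@3: d1:8  d2:8  d3:10  d4:10  d5:0 — peak 10.

10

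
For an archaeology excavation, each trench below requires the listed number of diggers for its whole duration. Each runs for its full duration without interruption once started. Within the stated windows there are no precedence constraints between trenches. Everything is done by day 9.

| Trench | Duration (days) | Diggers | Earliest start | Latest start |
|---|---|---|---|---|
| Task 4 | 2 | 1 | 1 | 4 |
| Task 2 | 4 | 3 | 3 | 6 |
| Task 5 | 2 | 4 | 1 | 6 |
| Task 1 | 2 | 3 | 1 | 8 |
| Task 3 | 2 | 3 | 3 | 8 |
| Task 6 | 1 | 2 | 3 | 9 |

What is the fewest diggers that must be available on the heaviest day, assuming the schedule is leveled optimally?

6

Early-start (Task 4@1, Task 2@3, Task 5@1, Task 1@1, Task 3@3, Task 6@3) gives peak 8: d1:8  d2:8  d3:8  d4:6  d5:3  d6:3  d7:0  d8:0  d9:0.
Shift Task 1→3, Task 3→5, Task 6→7.
Schedule Task 4@1, Task 2@3, Task 5@1, Task 1@3, Task 3@5, Task 6@7: d1:5  d2:5  d3:6  d4:6  d5:6  d6:6  d7:2  d8:0  d9:0 — peak 6.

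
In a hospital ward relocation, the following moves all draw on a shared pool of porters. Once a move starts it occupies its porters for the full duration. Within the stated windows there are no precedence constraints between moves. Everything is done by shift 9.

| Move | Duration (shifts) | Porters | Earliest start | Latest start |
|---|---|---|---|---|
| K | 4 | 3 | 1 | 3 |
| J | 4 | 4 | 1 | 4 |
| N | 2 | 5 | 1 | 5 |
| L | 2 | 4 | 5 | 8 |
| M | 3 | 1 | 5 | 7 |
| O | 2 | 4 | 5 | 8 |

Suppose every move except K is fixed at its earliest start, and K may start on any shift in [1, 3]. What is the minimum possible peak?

12

K@1: s1:12  s2:12  s3:7  s4:7  s5:9  s6:9  s7:1  s8:0  s9:0 → peak 12
K@2: s1:9  s2:12  s3:7  s4:7  s5:12  s6:9  s7:1  s8:0  s9:0 → peak 12
K@3: s1:9  s2:9  s3:7  s4:7  s5:12  s6:12  s7:1  s8:0  s9:0 → peak 12
Best is K@1, peak 12.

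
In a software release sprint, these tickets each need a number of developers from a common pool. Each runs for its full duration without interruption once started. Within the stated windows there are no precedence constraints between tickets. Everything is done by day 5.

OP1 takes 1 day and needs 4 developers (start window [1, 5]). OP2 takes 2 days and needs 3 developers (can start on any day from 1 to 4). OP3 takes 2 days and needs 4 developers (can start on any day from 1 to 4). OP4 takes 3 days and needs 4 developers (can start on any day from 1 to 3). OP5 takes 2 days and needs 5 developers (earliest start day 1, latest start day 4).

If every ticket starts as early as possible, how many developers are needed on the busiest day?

20

Early-start schedule: OP1@1, OP2@1, OP3@1, OP4@1, OP5@1.
Load per day: day 1: 20, day 2: 16, day 3: 4, day 4: 0, day 5: 0.
Peak is 20.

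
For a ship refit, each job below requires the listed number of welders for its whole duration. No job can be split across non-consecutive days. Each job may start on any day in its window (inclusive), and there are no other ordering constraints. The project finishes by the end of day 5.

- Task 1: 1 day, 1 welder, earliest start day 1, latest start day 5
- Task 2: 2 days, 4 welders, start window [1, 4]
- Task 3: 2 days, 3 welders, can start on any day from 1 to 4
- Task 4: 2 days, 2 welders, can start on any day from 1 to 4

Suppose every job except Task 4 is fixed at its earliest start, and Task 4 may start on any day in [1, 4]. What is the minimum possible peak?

8

Task 4@1: d1:10  d2:9  d3:0  d4:0  d5:0 → peak 10
Task 4@2: d1:8  d2:9  d3:2  d4:0  d5:0 → peak 9
Task 4@3: d1:8  d2:7  d3:2  d4:2  d5:0 → peak 8
Task 4@4: d1:8  d2:7  d3:0  d4:2  d5:2 → peak 8
Best is Task 4@3, peak 8.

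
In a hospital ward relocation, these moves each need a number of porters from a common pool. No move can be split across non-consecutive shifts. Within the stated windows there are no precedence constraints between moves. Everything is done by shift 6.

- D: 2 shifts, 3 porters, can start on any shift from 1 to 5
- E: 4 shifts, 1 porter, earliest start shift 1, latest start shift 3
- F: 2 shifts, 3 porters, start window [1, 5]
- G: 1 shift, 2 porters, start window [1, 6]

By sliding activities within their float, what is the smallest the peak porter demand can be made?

4

Early-start (D@1, E@1, F@1, G@1) gives peak 9: s1:9  s2:7  s3:1  s4:1  s5:0  s6:0.
Shift F→3, G→5.
Schedule D@1, E@1, F@3, G@5: s1:4  s2:4  s3:4  s4:4  s5:2  s6:0 — peak 4.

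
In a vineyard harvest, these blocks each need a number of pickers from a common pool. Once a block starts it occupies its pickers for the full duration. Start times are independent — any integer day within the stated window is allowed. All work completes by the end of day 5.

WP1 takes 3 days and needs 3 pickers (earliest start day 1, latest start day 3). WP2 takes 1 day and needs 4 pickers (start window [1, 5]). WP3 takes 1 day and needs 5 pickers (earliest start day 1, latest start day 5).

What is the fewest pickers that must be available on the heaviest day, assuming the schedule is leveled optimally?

Early-start (WP1@1, WP2@1, WP3@1) gives peak 12: d1:12  d2:3  d3:3  d4:0  d5:0.
Shift WP2→4, WP3→5.
Schedule WP1@1, WP2@4, WP3@5: d1:3  d2:3  d3:3  d4:4  d5:5 — peak 5.

5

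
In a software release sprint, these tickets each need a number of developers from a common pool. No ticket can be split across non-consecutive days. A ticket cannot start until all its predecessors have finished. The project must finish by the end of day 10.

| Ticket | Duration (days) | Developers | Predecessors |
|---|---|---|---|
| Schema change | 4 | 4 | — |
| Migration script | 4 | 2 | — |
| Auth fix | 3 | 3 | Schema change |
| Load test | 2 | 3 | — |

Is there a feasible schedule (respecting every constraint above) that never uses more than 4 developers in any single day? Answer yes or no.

no

The minimum achievable peak is 5; 4 < 5, so no feasible schedule stays within the cap.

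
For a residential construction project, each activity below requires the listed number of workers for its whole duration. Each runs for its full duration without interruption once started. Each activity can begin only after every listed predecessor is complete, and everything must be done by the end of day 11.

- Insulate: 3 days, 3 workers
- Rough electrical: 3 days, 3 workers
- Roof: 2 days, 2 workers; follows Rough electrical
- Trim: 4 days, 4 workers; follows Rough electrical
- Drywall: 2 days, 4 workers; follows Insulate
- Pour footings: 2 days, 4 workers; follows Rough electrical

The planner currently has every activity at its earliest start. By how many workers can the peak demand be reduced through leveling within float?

8

Early-start peak: d1:6  d2:6  d3:6  d4:14  d5:14  d6:4  d7:4  d8:0  d9:0  d10:0  d11:0 ⇒ 14.
Leveled (Insulate@1, Rough electrical@1, Roof@4, Trim@4, Drywall@8, Pour footings@10): d1:6  d2:6  d3:6  d4:6  d5:6  d6:4  d7:4  d8:4  d9:4  d10:4  d11:4 ⇒ 6.
Reduction 14 − 6 = 8.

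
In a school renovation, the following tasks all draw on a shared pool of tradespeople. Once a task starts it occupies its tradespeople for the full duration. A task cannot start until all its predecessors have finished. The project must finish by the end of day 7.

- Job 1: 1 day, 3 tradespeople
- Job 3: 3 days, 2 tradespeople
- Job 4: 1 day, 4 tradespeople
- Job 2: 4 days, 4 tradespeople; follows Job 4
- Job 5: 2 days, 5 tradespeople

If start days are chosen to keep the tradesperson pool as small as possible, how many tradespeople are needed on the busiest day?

Early-start (Job 1@1, Job 3@1, Job 4@1, Job 2@2, Job 5@1) gives peak 14: d1:14  d2:11  d3:6  d4:4  d5:4  d6:0  d7:0.
Shift Job 3→2, Job 5→6.
Schedule Job 1@1, Job 3@2, Job 4@1, Job 2@2, Job 5@6: d1:7  d2:6  d3:6  d4:6  d5:4  d6:5  d7:5 — peak 7.

7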